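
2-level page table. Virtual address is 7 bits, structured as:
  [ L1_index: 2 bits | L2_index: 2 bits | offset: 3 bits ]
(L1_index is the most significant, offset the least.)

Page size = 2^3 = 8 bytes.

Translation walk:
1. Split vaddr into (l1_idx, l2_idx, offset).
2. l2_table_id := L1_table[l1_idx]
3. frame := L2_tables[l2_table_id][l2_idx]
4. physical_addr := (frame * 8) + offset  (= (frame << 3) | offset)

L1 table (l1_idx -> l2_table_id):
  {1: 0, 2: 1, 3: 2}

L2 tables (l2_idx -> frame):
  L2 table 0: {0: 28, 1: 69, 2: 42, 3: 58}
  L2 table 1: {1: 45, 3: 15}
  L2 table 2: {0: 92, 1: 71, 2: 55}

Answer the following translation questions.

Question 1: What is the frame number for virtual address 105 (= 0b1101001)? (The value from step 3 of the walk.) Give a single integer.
Answer: 71

Derivation:
vaddr = 105: l1_idx=3, l2_idx=1
L1[3] = 2; L2[2][1] = 71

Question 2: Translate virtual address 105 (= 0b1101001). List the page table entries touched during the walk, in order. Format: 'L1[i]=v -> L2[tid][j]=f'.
vaddr = 105 = 0b1101001
Split: l1_idx=3, l2_idx=1, offset=1

Answer: L1[3]=2 -> L2[2][1]=71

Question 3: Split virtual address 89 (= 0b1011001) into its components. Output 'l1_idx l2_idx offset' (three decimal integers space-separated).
vaddr = 89 = 0b1011001
  top 2 bits -> l1_idx = 2
  next 2 bits -> l2_idx = 3
  bottom 3 bits -> offset = 1

Answer: 2 3 1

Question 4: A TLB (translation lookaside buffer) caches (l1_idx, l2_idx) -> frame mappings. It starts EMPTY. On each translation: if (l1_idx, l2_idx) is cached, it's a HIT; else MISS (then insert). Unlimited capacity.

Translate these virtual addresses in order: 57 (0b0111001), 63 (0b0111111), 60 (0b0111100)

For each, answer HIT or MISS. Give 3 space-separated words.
Answer: MISS HIT HIT

Derivation:
vaddr=57: (1,3) not in TLB -> MISS, insert
vaddr=63: (1,3) in TLB -> HIT
vaddr=60: (1,3) in TLB -> HIT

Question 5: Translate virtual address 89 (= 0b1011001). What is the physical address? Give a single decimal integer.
vaddr = 89 = 0b1011001
Split: l1_idx=2, l2_idx=3, offset=1
L1[2] = 1
L2[1][3] = 15
paddr = 15 * 8 + 1 = 121

Answer: 121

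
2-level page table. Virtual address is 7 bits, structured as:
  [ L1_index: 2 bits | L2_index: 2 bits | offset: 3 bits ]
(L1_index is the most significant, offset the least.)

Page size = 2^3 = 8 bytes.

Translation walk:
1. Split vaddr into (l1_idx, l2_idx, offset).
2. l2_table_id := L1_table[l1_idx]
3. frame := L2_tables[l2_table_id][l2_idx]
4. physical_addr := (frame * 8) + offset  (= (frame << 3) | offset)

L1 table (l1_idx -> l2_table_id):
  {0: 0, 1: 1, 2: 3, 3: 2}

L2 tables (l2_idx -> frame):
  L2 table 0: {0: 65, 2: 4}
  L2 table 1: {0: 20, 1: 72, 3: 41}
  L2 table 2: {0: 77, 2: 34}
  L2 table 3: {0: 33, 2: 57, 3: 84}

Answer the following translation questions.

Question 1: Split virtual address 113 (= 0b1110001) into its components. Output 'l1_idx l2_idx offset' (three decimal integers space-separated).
Answer: 3 2 1

Derivation:
vaddr = 113 = 0b1110001
  top 2 bits -> l1_idx = 3
  next 2 bits -> l2_idx = 2
  bottom 3 bits -> offset = 1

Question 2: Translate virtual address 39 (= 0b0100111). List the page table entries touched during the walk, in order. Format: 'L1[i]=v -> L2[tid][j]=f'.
vaddr = 39 = 0b0100111
Split: l1_idx=1, l2_idx=0, offset=7

Answer: L1[1]=1 -> L2[1][0]=20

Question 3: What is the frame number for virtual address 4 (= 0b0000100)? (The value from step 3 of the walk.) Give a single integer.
vaddr = 4: l1_idx=0, l2_idx=0
L1[0] = 0; L2[0][0] = 65

Answer: 65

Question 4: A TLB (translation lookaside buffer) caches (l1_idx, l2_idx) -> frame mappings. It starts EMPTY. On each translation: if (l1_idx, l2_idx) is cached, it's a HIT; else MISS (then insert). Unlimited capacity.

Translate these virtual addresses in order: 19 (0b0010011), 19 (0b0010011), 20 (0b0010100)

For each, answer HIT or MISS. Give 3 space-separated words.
vaddr=19: (0,2) not in TLB -> MISS, insert
vaddr=19: (0,2) in TLB -> HIT
vaddr=20: (0,2) in TLB -> HIT

Answer: MISS HIT HIT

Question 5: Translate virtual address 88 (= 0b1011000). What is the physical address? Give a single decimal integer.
Answer: 672

Derivation:
vaddr = 88 = 0b1011000
Split: l1_idx=2, l2_idx=3, offset=0
L1[2] = 3
L2[3][3] = 84
paddr = 84 * 8 + 0 = 672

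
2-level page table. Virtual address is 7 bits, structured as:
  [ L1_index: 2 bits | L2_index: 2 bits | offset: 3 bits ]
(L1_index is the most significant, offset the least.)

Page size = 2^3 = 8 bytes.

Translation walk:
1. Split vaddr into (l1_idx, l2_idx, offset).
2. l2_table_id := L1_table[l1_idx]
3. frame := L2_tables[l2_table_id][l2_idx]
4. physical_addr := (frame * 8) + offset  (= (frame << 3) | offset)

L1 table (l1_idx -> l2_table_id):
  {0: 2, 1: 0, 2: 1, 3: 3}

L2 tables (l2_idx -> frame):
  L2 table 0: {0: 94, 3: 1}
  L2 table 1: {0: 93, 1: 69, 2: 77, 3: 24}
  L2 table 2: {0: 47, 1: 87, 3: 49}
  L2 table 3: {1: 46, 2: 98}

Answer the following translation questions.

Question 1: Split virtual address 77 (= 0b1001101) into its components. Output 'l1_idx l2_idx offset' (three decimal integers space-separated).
Answer: 2 1 5

Derivation:
vaddr = 77 = 0b1001101
  top 2 bits -> l1_idx = 2
  next 2 bits -> l2_idx = 1
  bottom 3 bits -> offset = 5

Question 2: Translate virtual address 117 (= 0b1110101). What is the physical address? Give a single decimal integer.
vaddr = 117 = 0b1110101
Split: l1_idx=3, l2_idx=2, offset=5
L1[3] = 3
L2[3][2] = 98
paddr = 98 * 8 + 5 = 789

Answer: 789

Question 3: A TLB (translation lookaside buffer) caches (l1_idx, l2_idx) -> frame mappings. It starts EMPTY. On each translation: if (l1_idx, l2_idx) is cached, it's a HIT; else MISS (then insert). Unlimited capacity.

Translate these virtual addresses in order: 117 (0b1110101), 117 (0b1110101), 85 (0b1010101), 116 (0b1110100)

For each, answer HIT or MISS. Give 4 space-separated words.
Answer: MISS HIT MISS HIT

Derivation:
vaddr=117: (3,2) not in TLB -> MISS, insert
vaddr=117: (3,2) in TLB -> HIT
vaddr=85: (2,2) not in TLB -> MISS, insert
vaddr=116: (3,2) in TLB -> HIT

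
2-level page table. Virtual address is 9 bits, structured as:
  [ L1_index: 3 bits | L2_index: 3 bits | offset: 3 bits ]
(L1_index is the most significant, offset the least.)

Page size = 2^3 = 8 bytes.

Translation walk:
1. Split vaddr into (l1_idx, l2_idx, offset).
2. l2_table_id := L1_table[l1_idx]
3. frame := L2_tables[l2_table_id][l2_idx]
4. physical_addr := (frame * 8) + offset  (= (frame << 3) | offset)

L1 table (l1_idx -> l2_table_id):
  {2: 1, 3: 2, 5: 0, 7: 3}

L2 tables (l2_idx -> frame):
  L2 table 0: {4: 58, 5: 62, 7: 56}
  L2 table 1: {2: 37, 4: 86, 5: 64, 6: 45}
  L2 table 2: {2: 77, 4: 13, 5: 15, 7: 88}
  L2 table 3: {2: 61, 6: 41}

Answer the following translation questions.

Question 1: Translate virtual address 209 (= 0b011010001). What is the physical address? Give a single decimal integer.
Answer: 617

Derivation:
vaddr = 209 = 0b011010001
Split: l1_idx=3, l2_idx=2, offset=1
L1[3] = 2
L2[2][2] = 77
paddr = 77 * 8 + 1 = 617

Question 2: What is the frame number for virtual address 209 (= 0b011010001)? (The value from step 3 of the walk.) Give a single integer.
Answer: 77

Derivation:
vaddr = 209: l1_idx=3, l2_idx=2
L1[3] = 2; L2[2][2] = 77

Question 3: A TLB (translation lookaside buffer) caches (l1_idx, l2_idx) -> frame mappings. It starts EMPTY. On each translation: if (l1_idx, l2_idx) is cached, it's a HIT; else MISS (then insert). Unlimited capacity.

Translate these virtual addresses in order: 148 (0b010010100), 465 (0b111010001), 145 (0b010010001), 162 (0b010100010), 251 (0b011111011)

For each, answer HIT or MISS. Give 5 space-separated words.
Answer: MISS MISS HIT MISS MISS

Derivation:
vaddr=148: (2,2) not in TLB -> MISS, insert
vaddr=465: (7,2) not in TLB -> MISS, insert
vaddr=145: (2,2) in TLB -> HIT
vaddr=162: (2,4) not in TLB -> MISS, insert
vaddr=251: (3,7) not in TLB -> MISS, insert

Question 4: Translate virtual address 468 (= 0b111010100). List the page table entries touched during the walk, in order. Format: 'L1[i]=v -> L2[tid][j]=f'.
Answer: L1[7]=3 -> L2[3][2]=61

Derivation:
vaddr = 468 = 0b111010100
Split: l1_idx=7, l2_idx=2, offset=4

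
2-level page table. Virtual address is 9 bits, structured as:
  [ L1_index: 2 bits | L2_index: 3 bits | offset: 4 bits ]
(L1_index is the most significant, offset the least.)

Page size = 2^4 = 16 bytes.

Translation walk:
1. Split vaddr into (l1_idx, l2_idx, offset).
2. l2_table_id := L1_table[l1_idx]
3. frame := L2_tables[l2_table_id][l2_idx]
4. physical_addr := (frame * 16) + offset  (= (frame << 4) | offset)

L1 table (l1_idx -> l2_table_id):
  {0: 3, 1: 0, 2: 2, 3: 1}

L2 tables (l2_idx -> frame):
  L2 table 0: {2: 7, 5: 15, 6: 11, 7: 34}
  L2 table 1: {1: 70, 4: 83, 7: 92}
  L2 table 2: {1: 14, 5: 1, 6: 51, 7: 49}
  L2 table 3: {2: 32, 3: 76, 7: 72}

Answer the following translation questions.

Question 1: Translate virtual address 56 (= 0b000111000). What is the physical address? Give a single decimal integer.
vaddr = 56 = 0b000111000
Split: l1_idx=0, l2_idx=3, offset=8
L1[0] = 3
L2[3][3] = 76
paddr = 76 * 16 + 8 = 1224

Answer: 1224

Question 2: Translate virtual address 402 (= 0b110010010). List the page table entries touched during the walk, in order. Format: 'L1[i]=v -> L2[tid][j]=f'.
vaddr = 402 = 0b110010010
Split: l1_idx=3, l2_idx=1, offset=2

Answer: L1[3]=1 -> L2[1][1]=70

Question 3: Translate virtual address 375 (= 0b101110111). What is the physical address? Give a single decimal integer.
Answer: 791

Derivation:
vaddr = 375 = 0b101110111
Split: l1_idx=2, l2_idx=7, offset=7
L1[2] = 2
L2[2][7] = 49
paddr = 49 * 16 + 7 = 791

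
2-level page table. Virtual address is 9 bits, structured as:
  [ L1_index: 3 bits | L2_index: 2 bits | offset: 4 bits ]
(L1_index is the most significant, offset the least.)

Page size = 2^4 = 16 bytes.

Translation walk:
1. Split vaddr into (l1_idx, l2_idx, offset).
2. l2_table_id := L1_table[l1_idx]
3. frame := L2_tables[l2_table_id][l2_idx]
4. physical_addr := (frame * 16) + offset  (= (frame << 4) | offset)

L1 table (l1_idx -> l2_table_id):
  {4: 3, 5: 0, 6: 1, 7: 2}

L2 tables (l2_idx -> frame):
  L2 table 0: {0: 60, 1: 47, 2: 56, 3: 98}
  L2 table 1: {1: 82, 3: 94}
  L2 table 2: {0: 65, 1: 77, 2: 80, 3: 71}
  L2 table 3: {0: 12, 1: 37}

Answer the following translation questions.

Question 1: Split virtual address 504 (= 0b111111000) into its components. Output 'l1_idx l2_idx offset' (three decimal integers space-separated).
vaddr = 504 = 0b111111000
  top 3 bits -> l1_idx = 7
  next 2 bits -> l2_idx = 3
  bottom 4 bits -> offset = 8

Answer: 7 3 8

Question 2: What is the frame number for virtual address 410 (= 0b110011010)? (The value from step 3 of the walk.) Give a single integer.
vaddr = 410: l1_idx=6, l2_idx=1
L1[6] = 1; L2[1][1] = 82

Answer: 82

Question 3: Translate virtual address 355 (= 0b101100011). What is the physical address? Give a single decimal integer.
Answer: 899

Derivation:
vaddr = 355 = 0b101100011
Split: l1_idx=5, l2_idx=2, offset=3
L1[5] = 0
L2[0][2] = 56
paddr = 56 * 16 + 3 = 899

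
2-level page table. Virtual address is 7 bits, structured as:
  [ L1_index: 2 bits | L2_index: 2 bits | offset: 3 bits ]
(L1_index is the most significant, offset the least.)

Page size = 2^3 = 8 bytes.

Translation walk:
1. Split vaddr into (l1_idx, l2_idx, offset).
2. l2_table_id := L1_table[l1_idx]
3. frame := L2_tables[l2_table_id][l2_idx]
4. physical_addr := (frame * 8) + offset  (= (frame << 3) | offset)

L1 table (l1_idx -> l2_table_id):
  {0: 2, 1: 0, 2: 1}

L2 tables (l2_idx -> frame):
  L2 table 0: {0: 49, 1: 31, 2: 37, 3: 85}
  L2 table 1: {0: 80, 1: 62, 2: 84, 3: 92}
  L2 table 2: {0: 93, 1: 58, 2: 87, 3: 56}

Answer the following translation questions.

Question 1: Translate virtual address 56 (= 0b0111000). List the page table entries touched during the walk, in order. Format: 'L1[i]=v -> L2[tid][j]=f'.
Answer: L1[1]=0 -> L2[0][3]=85

Derivation:
vaddr = 56 = 0b0111000
Split: l1_idx=1, l2_idx=3, offset=0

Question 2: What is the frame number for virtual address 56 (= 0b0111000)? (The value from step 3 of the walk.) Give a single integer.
vaddr = 56: l1_idx=1, l2_idx=3
L1[1] = 0; L2[0][3] = 85

Answer: 85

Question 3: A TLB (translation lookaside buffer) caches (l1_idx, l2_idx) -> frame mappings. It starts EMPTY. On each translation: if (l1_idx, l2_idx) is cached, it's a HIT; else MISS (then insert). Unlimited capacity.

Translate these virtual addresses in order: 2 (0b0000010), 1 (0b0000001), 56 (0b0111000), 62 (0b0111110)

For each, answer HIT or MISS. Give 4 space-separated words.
Answer: MISS HIT MISS HIT

Derivation:
vaddr=2: (0,0) not in TLB -> MISS, insert
vaddr=1: (0,0) in TLB -> HIT
vaddr=56: (1,3) not in TLB -> MISS, insert
vaddr=62: (1,3) in TLB -> HIT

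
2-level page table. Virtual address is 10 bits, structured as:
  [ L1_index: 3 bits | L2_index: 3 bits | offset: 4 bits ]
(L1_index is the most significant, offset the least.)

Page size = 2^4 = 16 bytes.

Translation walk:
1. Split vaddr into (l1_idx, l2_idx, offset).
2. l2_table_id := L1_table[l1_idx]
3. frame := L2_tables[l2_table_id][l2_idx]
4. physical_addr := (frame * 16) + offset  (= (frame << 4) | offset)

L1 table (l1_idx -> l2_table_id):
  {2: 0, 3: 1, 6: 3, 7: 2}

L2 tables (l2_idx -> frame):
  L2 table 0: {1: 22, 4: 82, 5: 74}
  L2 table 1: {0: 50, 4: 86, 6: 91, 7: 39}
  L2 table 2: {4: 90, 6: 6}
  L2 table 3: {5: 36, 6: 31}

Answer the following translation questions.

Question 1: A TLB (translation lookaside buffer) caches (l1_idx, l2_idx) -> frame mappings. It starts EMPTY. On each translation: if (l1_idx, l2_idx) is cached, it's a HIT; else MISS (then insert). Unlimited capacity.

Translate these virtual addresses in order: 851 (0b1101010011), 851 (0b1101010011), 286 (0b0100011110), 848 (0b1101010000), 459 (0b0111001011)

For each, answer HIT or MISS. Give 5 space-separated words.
vaddr=851: (6,5) not in TLB -> MISS, insert
vaddr=851: (6,5) in TLB -> HIT
vaddr=286: (2,1) not in TLB -> MISS, insert
vaddr=848: (6,5) in TLB -> HIT
vaddr=459: (3,4) not in TLB -> MISS, insert

Answer: MISS HIT MISS HIT MISS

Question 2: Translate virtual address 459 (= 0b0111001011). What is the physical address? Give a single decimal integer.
Answer: 1387

Derivation:
vaddr = 459 = 0b0111001011
Split: l1_idx=3, l2_idx=4, offset=11
L1[3] = 1
L2[1][4] = 86
paddr = 86 * 16 + 11 = 1387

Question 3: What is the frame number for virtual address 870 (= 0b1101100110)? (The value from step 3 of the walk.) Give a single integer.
vaddr = 870: l1_idx=6, l2_idx=6
L1[6] = 3; L2[3][6] = 31

Answer: 31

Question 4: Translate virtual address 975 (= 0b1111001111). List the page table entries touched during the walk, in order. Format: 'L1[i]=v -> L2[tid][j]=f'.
vaddr = 975 = 0b1111001111
Split: l1_idx=7, l2_idx=4, offset=15

Answer: L1[7]=2 -> L2[2][4]=90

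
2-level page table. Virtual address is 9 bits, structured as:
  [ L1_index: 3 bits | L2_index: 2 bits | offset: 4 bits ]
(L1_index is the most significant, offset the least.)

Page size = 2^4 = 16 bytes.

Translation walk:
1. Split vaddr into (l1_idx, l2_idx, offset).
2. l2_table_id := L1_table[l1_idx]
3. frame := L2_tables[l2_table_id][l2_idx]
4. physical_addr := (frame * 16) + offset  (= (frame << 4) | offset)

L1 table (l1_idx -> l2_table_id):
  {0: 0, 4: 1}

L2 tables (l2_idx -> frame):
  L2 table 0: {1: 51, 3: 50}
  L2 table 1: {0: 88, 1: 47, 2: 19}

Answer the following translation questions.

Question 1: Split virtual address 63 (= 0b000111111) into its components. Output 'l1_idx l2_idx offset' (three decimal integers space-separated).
Answer: 0 3 15

Derivation:
vaddr = 63 = 0b000111111
  top 3 bits -> l1_idx = 0
  next 2 bits -> l2_idx = 3
  bottom 4 bits -> offset = 15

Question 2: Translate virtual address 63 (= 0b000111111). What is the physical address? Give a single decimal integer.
vaddr = 63 = 0b000111111
Split: l1_idx=0, l2_idx=3, offset=15
L1[0] = 0
L2[0][3] = 50
paddr = 50 * 16 + 15 = 815

Answer: 815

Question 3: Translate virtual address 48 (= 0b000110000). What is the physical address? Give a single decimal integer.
vaddr = 48 = 0b000110000
Split: l1_idx=0, l2_idx=3, offset=0
L1[0] = 0
L2[0][3] = 50
paddr = 50 * 16 + 0 = 800

Answer: 800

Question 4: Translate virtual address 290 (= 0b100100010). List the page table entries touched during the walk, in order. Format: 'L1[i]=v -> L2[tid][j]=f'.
Answer: L1[4]=1 -> L2[1][2]=19

Derivation:
vaddr = 290 = 0b100100010
Split: l1_idx=4, l2_idx=2, offset=2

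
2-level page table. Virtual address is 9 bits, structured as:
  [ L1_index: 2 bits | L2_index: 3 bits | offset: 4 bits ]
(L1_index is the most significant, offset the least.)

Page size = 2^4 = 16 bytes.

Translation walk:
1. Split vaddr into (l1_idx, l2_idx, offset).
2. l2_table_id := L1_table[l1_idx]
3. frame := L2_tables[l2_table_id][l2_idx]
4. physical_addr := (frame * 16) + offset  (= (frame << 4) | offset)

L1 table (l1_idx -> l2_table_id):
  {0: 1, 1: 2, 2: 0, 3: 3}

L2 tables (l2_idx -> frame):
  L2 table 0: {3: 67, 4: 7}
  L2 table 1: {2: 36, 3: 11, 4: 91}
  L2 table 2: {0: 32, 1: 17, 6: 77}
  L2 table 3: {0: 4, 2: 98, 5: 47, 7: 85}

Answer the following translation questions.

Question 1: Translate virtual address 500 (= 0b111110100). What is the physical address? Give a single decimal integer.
Answer: 1364

Derivation:
vaddr = 500 = 0b111110100
Split: l1_idx=3, l2_idx=7, offset=4
L1[3] = 3
L2[3][7] = 85
paddr = 85 * 16 + 4 = 1364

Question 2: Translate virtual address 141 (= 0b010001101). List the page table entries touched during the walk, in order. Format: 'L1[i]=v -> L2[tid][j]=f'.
Answer: L1[1]=2 -> L2[2][0]=32

Derivation:
vaddr = 141 = 0b010001101
Split: l1_idx=1, l2_idx=0, offset=13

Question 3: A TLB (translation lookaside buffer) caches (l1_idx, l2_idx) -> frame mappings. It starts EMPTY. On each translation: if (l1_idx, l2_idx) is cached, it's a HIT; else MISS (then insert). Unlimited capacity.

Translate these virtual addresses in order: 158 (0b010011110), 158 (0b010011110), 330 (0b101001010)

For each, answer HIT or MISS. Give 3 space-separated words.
Answer: MISS HIT MISS

Derivation:
vaddr=158: (1,1) not in TLB -> MISS, insert
vaddr=158: (1,1) in TLB -> HIT
vaddr=330: (2,4) not in TLB -> MISS, insert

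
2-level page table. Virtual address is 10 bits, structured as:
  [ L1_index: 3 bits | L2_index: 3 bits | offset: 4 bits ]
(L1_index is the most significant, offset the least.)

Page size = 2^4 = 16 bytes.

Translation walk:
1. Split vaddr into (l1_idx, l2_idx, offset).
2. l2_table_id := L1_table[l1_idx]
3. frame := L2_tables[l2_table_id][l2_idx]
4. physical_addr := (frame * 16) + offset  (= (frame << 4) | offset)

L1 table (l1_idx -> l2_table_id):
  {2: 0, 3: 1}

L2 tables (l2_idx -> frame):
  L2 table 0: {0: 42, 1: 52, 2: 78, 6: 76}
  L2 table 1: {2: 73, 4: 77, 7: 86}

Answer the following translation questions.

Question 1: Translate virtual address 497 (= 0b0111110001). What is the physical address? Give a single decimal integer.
Answer: 1377

Derivation:
vaddr = 497 = 0b0111110001
Split: l1_idx=3, l2_idx=7, offset=1
L1[3] = 1
L2[1][7] = 86
paddr = 86 * 16 + 1 = 1377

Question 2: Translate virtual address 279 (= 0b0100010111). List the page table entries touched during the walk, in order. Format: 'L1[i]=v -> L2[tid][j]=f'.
Answer: L1[2]=0 -> L2[0][1]=52

Derivation:
vaddr = 279 = 0b0100010111
Split: l1_idx=2, l2_idx=1, offset=7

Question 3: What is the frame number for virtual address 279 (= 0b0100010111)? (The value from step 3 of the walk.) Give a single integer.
Answer: 52

Derivation:
vaddr = 279: l1_idx=2, l2_idx=1
L1[2] = 0; L2[0][1] = 52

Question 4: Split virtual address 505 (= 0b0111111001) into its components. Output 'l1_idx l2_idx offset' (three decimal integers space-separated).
vaddr = 505 = 0b0111111001
  top 3 bits -> l1_idx = 3
  next 3 bits -> l2_idx = 7
  bottom 4 bits -> offset = 9

Answer: 3 7 9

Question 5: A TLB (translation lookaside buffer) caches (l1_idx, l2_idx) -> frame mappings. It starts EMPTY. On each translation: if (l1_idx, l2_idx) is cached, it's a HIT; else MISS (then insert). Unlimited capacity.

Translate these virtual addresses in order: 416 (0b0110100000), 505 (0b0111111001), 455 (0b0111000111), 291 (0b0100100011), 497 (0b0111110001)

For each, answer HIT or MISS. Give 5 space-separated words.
Answer: MISS MISS MISS MISS HIT

Derivation:
vaddr=416: (3,2) not in TLB -> MISS, insert
vaddr=505: (3,7) not in TLB -> MISS, insert
vaddr=455: (3,4) not in TLB -> MISS, insert
vaddr=291: (2,2) not in TLB -> MISS, insert
vaddr=497: (3,7) in TLB -> HIT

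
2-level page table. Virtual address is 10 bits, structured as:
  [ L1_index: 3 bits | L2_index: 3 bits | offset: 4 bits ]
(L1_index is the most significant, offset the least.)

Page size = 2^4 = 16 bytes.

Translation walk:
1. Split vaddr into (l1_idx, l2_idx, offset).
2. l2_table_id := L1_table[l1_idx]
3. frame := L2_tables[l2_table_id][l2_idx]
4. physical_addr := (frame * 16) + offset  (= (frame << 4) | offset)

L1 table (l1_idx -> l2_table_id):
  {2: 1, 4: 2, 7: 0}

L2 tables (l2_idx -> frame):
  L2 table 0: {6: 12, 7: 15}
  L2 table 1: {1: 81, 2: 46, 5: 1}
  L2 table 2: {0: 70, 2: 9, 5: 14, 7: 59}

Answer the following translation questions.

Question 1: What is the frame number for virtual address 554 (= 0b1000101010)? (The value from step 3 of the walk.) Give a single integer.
vaddr = 554: l1_idx=4, l2_idx=2
L1[4] = 2; L2[2][2] = 9

Answer: 9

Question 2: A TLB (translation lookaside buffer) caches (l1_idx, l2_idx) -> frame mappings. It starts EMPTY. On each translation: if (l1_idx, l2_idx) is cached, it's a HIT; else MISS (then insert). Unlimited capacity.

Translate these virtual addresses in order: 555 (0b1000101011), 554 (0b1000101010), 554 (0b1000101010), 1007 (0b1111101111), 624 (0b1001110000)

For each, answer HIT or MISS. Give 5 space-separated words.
Answer: MISS HIT HIT MISS MISS

Derivation:
vaddr=555: (4,2) not in TLB -> MISS, insert
vaddr=554: (4,2) in TLB -> HIT
vaddr=554: (4,2) in TLB -> HIT
vaddr=1007: (7,6) not in TLB -> MISS, insert
vaddr=624: (4,7) not in TLB -> MISS, insert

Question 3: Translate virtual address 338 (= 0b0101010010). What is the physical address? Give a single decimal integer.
vaddr = 338 = 0b0101010010
Split: l1_idx=2, l2_idx=5, offset=2
L1[2] = 1
L2[1][5] = 1
paddr = 1 * 16 + 2 = 18

Answer: 18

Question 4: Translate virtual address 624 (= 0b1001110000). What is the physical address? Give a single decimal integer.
Answer: 944

Derivation:
vaddr = 624 = 0b1001110000
Split: l1_idx=4, l2_idx=7, offset=0
L1[4] = 2
L2[2][7] = 59
paddr = 59 * 16 + 0 = 944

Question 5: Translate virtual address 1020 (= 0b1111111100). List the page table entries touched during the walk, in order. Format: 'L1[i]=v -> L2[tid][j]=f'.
vaddr = 1020 = 0b1111111100
Split: l1_idx=7, l2_idx=7, offset=12

Answer: L1[7]=0 -> L2[0][7]=15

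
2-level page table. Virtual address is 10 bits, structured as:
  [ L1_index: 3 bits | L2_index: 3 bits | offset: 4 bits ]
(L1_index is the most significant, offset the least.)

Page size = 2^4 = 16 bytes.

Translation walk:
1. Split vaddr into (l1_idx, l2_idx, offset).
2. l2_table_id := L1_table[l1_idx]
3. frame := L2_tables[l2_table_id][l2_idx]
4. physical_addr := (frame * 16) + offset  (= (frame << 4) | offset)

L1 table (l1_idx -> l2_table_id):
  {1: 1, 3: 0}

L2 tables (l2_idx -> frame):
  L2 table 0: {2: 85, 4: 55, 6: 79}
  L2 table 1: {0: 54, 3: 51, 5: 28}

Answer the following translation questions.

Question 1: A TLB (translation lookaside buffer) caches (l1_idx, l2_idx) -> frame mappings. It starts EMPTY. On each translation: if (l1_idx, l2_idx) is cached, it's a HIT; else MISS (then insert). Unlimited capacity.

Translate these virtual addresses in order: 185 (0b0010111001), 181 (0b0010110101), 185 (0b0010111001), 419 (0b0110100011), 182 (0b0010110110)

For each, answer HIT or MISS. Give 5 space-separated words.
Answer: MISS HIT HIT MISS HIT

Derivation:
vaddr=185: (1,3) not in TLB -> MISS, insert
vaddr=181: (1,3) in TLB -> HIT
vaddr=185: (1,3) in TLB -> HIT
vaddr=419: (3,2) not in TLB -> MISS, insert
vaddr=182: (1,3) in TLB -> HIT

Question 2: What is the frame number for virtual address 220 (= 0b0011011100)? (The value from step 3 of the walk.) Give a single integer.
vaddr = 220: l1_idx=1, l2_idx=5
L1[1] = 1; L2[1][5] = 28

Answer: 28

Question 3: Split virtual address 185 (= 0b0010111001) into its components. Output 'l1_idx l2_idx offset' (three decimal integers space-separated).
vaddr = 185 = 0b0010111001
  top 3 bits -> l1_idx = 1
  next 3 bits -> l2_idx = 3
  bottom 4 bits -> offset = 9

Answer: 1 3 9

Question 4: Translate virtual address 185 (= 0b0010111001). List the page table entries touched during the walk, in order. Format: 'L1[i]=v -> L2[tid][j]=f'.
Answer: L1[1]=1 -> L2[1][3]=51

Derivation:
vaddr = 185 = 0b0010111001
Split: l1_idx=1, l2_idx=3, offset=9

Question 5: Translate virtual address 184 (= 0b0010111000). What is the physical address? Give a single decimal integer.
vaddr = 184 = 0b0010111000
Split: l1_idx=1, l2_idx=3, offset=8
L1[1] = 1
L2[1][3] = 51
paddr = 51 * 16 + 8 = 824

Answer: 824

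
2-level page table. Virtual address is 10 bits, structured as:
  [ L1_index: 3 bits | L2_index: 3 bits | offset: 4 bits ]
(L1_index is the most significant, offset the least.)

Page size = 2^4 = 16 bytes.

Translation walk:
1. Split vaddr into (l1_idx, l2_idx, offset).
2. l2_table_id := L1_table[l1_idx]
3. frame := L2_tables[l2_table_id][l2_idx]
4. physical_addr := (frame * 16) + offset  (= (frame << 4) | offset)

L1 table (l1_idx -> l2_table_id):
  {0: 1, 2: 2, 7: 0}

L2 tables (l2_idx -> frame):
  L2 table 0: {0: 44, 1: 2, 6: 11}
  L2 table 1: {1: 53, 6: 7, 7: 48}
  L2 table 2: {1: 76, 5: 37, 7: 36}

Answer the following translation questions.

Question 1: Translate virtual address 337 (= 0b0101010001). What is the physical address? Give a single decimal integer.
vaddr = 337 = 0b0101010001
Split: l1_idx=2, l2_idx=5, offset=1
L1[2] = 2
L2[2][5] = 37
paddr = 37 * 16 + 1 = 593

Answer: 593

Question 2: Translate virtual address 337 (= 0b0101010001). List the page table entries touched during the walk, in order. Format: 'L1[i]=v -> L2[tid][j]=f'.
vaddr = 337 = 0b0101010001
Split: l1_idx=2, l2_idx=5, offset=1

Answer: L1[2]=2 -> L2[2][5]=37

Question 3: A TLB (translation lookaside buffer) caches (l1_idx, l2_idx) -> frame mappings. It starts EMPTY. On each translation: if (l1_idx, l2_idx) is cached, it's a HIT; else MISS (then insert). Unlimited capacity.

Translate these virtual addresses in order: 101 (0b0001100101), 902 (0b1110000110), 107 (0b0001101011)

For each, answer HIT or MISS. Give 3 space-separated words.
Answer: MISS MISS HIT

Derivation:
vaddr=101: (0,6) not in TLB -> MISS, insert
vaddr=902: (7,0) not in TLB -> MISS, insert
vaddr=107: (0,6) in TLB -> HIT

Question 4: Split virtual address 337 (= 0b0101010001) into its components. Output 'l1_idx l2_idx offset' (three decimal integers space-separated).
Answer: 2 5 1

Derivation:
vaddr = 337 = 0b0101010001
  top 3 bits -> l1_idx = 2
  next 3 bits -> l2_idx = 5
  bottom 4 bits -> offset = 1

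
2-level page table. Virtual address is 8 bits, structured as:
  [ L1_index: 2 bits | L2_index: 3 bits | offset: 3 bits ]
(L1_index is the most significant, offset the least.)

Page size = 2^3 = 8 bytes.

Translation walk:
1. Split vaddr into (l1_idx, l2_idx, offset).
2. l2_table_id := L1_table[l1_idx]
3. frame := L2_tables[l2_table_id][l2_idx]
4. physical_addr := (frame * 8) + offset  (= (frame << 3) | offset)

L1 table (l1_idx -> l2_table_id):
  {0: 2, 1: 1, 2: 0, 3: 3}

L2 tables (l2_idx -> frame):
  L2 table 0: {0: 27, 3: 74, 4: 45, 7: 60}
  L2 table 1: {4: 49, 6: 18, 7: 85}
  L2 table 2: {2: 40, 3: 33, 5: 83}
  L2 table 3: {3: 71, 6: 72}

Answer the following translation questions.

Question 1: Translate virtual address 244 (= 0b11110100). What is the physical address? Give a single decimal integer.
vaddr = 244 = 0b11110100
Split: l1_idx=3, l2_idx=6, offset=4
L1[3] = 3
L2[3][6] = 72
paddr = 72 * 8 + 4 = 580

Answer: 580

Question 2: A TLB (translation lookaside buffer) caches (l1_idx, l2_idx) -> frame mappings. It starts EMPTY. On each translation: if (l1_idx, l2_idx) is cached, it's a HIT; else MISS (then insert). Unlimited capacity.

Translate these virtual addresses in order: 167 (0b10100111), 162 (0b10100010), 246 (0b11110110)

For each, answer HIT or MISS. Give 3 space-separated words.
Answer: MISS HIT MISS

Derivation:
vaddr=167: (2,4) not in TLB -> MISS, insert
vaddr=162: (2,4) in TLB -> HIT
vaddr=246: (3,6) not in TLB -> MISS, insert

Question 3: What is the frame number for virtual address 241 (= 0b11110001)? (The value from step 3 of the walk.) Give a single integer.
Answer: 72

Derivation:
vaddr = 241: l1_idx=3, l2_idx=6
L1[3] = 3; L2[3][6] = 72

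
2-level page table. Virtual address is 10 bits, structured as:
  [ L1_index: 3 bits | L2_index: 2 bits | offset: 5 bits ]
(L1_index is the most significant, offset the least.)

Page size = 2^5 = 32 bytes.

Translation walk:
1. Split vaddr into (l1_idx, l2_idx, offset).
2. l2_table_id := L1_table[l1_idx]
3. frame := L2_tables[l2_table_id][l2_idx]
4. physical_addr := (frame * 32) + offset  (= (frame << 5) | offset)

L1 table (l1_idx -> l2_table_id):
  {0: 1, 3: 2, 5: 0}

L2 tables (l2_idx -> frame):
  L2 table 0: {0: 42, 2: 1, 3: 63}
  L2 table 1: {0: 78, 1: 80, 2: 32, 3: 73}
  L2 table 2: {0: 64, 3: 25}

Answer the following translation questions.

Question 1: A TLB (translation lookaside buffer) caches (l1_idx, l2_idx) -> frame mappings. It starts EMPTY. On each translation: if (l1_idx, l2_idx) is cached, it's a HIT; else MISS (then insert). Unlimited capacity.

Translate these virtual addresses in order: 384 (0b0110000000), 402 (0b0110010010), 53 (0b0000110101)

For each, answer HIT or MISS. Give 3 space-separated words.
Answer: MISS HIT MISS

Derivation:
vaddr=384: (3,0) not in TLB -> MISS, insert
vaddr=402: (3,0) in TLB -> HIT
vaddr=53: (0,1) not in TLB -> MISS, insert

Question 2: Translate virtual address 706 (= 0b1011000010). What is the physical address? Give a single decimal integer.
vaddr = 706 = 0b1011000010
Split: l1_idx=5, l2_idx=2, offset=2
L1[5] = 0
L2[0][2] = 1
paddr = 1 * 32 + 2 = 34

Answer: 34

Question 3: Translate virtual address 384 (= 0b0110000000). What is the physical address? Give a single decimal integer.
vaddr = 384 = 0b0110000000
Split: l1_idx=3, l2_idx=0, offset=0
L1[3] = 2
L2[2][0] = 64
paddr = 64 * 32 + 0 = 2048

Answer: 2048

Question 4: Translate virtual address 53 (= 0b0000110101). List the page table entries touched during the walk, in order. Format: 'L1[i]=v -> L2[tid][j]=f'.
vaddr = 53 = 0b0000110101
Split: l1_idx=0, l2_idx=1, offset=21

Answer: L1[0]=1 -> L2[1][1]=80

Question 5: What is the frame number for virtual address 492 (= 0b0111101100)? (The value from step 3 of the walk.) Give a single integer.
vaddr = 492: l1_idx=3, l2_idx=3
L1[3] = 2; L2[2][3] = 25

Answer: 25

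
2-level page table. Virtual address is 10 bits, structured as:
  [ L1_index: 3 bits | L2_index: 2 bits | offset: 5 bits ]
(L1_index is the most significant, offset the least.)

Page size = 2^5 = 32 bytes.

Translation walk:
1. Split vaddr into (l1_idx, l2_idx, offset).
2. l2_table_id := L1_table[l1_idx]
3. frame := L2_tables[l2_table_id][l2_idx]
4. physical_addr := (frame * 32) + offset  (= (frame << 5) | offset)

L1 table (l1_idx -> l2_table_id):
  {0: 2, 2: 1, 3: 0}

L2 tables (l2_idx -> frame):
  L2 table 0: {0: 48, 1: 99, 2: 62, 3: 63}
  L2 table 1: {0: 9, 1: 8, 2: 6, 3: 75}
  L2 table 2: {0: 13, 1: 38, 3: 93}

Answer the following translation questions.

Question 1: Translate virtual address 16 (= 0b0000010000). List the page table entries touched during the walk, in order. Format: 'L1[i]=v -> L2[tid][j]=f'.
vaddr = 16 = 0b0000010000
Split: l1_idx=0, l2_idx=0, offset=16

Answer: L1[0]=2 -> L2[2][0]=13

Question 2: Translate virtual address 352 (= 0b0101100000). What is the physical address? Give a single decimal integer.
Answer: 2400

Derivation:
vaddr = 352 = 0b0101100000
Split: l1_idx=2, l2_idx=3, offset=0
L1[2] = 1
L2[1][3] = 75
paddr = 75 * 32 + 0 = 2400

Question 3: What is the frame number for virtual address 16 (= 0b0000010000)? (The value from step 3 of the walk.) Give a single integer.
vaddr = 16: l1_idx=0, l2_idx=0
L1[0] = 2; L2[2][0] = 13

Answer: 13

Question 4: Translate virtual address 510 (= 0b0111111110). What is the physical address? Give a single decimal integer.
Answer: 2046

Derivation:
vaddr = 510 = 0b0111111110
Split: l1_idx=3, l2_idx=3, offset=30
L1[3] = 0
L2[0][3] = 63
paddr = 63 * 32 + 30 = 2046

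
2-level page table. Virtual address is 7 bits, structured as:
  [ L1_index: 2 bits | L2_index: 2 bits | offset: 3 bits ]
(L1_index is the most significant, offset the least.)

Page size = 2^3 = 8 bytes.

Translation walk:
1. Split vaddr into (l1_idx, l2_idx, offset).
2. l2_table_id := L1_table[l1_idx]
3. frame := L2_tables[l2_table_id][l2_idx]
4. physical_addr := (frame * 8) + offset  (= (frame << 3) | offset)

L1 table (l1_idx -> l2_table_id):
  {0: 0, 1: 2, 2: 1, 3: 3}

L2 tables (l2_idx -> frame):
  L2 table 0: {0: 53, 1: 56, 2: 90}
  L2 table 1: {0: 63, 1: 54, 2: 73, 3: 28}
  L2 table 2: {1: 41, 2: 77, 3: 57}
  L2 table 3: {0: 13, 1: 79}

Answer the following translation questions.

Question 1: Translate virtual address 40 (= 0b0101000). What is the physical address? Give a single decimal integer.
vaddr = 40 = 0b0101000
Split: l1_idx=1, l2_idx=1, offset=0
L1[1] = 2
L2[2][1] = 41
paddr = 41 * 8 + 0 = 328

Answer: 328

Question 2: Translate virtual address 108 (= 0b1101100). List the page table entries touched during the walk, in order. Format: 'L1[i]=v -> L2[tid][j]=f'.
vaddr = 108 = 0b1101100
Split: l1_idx=3, l2_idx=1, offset=4

Answer: L1[3]=3 -> L2[3][1]=79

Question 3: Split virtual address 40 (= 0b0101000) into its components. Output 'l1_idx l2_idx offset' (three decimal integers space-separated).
vaddr = 40 = 0b0101000
  top 2 bits -> l1_idx = 1
  next 2 bits -> l2_idx = 1
  bottom 3 bits -> offset = 0

Answer: 1 1 0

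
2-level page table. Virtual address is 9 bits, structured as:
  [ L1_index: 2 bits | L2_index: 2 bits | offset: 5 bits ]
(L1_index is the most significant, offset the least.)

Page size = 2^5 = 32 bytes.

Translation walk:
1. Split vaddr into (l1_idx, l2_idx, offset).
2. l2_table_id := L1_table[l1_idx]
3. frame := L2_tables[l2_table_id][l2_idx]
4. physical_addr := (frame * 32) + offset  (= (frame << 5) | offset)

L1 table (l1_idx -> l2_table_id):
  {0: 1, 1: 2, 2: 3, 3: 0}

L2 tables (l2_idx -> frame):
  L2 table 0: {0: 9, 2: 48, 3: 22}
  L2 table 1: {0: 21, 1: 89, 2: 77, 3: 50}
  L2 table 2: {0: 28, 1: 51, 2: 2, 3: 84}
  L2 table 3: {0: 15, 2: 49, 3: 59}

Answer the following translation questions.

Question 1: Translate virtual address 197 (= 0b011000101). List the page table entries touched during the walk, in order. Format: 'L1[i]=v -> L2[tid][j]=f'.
vaddr = 197 = 0b011000101
Split: l1_idx=1, l2_idx=2, offset=5

Answer: L1[1]=2 -> L2[2][2]=2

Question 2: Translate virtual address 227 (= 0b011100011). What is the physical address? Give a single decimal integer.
vaddr = 227 = 0b011100011
Split: l1_idx=1, l2_idx=3, offset=3
L1[1] = 2
L2[2][3] = 84
paddr = 84 * 32 + 3 = 2691

Answer: 2691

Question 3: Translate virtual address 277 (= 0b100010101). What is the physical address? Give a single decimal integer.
vaddr = 277 = 0b100010101
Split: l1_idx=2, l2_idx=0, offset=21
L1[2] = 3
L2[3][0] = 15
paddr = 15 * 32 + 21 = 501

Answer: 501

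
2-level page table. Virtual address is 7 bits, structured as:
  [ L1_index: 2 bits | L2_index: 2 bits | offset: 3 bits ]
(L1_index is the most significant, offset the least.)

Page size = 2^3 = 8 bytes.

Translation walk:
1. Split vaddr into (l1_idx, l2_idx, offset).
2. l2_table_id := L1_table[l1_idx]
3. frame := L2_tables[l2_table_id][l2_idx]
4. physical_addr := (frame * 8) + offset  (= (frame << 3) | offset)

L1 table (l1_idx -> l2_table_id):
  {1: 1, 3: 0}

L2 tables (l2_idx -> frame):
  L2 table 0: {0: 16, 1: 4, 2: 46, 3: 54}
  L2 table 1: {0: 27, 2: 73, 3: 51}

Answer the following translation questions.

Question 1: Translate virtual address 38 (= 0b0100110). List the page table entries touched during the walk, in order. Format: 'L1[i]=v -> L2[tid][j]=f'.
Answer: L1[1]=1 -> L2[1][0]=27

Derivation:
vaddr = 38 = 0b0100110
Split: l1_idx=1, l2_idx=0, offset=6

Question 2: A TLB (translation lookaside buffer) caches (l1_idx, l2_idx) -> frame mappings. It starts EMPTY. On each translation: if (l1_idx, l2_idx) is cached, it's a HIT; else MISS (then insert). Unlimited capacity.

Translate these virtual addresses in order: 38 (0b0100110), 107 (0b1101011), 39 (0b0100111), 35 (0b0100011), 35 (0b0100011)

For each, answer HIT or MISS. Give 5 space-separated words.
vaddr=38: (1,0) not in TLB -> MISS, insert
vaddr=107: (3,1) not in TLB -> MISS, insert
vaddr=39: (1,0) in TLB -> HIT
vaddr=35: (1,0) in TLB -> HIT
vaddr=35: (1,0) in TLB -> HIT

Answer: MISS MISS HIT HIT HIT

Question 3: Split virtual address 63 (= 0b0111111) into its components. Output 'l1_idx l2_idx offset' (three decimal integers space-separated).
Answer: 1 3 7

Derivation:
vaddr = 63 = 0b0111111
  top 2 bits -> l1_idx = 1
  next 2 bits -> l2_idx = 3
  bottom 3 bits -> offset = 7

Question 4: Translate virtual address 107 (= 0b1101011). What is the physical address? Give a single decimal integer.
vaddr = 107 = 0b1101011
Split: l1_idx=3, l2_idx=1, offset=3
L1[3] = 0
L2[0][1] = 4
paddr = 4 * 8 + 3 = 35

Answer: 35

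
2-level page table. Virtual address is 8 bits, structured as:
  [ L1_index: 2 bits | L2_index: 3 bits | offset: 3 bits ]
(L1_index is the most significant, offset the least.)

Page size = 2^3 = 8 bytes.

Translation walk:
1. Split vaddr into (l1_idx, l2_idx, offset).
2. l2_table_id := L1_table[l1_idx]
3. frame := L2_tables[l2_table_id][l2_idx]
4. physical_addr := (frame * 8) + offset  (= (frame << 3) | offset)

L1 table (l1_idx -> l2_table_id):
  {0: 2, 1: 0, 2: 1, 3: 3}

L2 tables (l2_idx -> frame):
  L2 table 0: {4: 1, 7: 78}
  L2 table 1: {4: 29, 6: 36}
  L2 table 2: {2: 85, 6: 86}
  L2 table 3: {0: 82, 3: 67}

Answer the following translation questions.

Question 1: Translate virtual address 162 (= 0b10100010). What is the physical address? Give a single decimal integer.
vaddr = 162 = 0b10100010
Split: l1_idx=2, l2_idx=4, offset=2
L1[2] = 1
L2[1][4] = 29
paddr = 29 * 8 + 2 = 234

Answer: 234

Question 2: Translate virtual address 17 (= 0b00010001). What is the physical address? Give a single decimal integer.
Answer: 681

Derivation:
vaddr = 17 = 0b00010001
Split: l1_idx=0, l2_idx=2, offset=1
L1[0] = 2
L2[2][2] = 85
paddr = 85 * 8 + 1 = 681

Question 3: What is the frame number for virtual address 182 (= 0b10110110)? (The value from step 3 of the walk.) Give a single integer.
Answer: 36

Derivation:
vaddr = 182: l1_idx=2, l2_idx=6
L1[2] = 1; L2[1][6] = 36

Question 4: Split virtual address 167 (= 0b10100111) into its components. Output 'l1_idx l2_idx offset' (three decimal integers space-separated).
vaddr = 167 = 0b10100111
  top 2 bits -> l1_idx = 2
  next 3 bits -> l2_idx = 4
  bottom 3 bits -> offset = 7

Answer: 2 4 7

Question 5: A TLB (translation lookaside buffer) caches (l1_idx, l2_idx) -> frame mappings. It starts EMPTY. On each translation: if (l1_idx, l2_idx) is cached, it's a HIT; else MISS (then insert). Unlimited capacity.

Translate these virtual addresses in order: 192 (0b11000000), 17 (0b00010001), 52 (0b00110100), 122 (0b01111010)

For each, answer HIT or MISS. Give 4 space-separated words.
Answer: MISS MISS MISS MISS

Derivation:
vaddr=192: (3,0) not in TLB -> MISS, insert
vaddr=17: (0,2) not in TLB -> MISS, insert
vaddr=52: (0,6) not in TLB -> MISS, insert
vaddr=122: (1,7) not in TLB -> MISS, insert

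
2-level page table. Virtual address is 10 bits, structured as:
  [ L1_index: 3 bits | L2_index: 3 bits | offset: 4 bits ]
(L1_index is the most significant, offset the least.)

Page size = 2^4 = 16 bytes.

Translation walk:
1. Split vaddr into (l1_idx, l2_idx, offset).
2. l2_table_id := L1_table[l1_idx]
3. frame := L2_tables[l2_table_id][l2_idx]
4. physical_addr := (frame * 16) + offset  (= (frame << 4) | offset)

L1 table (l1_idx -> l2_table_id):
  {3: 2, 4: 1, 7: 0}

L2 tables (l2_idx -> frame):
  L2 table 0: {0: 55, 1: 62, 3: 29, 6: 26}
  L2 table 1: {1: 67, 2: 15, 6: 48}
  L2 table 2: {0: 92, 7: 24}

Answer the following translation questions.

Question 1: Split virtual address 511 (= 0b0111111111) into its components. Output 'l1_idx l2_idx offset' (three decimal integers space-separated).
vaddr = 511 = 0b0111111111
  top 3 bits -> l1_idx = 3
  next 3 bits -> l2_idx = 7
  bottom 4 bits -> offset = 15

Answer: 3 7 15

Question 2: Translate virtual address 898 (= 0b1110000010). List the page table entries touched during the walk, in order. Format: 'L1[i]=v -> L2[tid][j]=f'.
Answer: L1[7]=0 -> L2[0][0]=55

Derivation:
vaddr = 898 = 0b1110000010
Split: l1_idx=7, l2_idx=0, offset=2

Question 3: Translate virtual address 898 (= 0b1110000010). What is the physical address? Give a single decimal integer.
Answer: 882

Derivation:
vaddr = 898 = 0b1110000010
Split: l1_idx=7, l2_idx=0, offset=2
L1[7] = 0
L2[0][0] = 55
paddr = 55 * 16 + 2 = 882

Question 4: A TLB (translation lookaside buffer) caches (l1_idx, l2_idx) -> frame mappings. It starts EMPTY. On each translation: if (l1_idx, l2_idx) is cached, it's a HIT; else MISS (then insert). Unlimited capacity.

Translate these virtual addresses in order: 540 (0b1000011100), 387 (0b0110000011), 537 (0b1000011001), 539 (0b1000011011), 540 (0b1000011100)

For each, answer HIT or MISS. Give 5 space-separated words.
Answer: MISS MISS HIT HIT HIT

Derivation:
vaddr=540: (4,1) not in TLB -> MISS, insert
vaddr=387: (3,0) not in TLB -> MISS, insert
vaddr=537: (4,1) in TLB -> HIT
vaddr=539: (4,1) in TLB -> HIT
vaddr=540: (4,1) in TLB -> HIT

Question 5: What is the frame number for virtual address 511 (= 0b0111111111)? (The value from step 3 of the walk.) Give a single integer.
Answer: 24

Derivation:
vaddr = 511: l1_idx=3, l2_idx=7
L1[3] = 2; L2[2][7] = 24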